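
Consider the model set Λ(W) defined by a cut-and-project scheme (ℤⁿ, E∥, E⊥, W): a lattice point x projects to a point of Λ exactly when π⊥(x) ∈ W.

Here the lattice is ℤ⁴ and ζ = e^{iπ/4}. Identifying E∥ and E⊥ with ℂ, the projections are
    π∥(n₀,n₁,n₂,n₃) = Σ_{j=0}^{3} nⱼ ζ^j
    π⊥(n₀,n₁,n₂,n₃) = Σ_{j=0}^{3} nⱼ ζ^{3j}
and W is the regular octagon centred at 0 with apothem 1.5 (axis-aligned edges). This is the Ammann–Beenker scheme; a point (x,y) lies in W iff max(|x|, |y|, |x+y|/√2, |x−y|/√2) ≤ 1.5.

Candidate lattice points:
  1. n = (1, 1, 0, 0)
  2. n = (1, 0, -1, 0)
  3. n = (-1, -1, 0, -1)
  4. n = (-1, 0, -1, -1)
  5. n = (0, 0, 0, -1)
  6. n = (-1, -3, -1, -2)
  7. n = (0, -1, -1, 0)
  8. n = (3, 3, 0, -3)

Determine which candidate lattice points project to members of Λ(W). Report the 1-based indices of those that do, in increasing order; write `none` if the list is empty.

1, 2, 5, 7, 8

With ζ = e^{iπ/4} the internal vectors are ζ^0,ζ^3,ζ^6,ζ^9.
#1 (1, 1, 0, 0): internal (0.29289, 0.70711); octagon support 0.70711 vs apothem 1.5 → ∈ W
#2 (1, 0, -1, 0): internal (1.00000, 1.00000); octagon support 1.41421 vs apothem 1.5 → ∈ W
#3 (-1, -1, 0, -1): internal (-1.00000, -1.41421); octagon support 1.70711 vs apothem 1.5 → ∉ W
#4 (-1, 0, -1, -1): internal (-1.70711, 0.29289); octagon support 1.70711 vs apothem 1.5 → ∉ W
#5 (0, 0, 0, -1): internal (-0.70711, -0.70711); octagon support 1.00000 vs apothem 1.5 → ∈ W
#6 (-1, -3, -1, -2): internal (-0.29289, -2.53553); octagon support 2.53553 vs apothem 1.5 → ∉ W
#7 (0, -1, -1, 0): internal (0.70711, 0.29289); octagon support 0.70711 vs apothem 1.5 → ∈ W
#8 (3, 3, 0, -3): internal (-1.24264, 0.00000); octagon support 1.24264 vs apothem 1.5 → ∈ W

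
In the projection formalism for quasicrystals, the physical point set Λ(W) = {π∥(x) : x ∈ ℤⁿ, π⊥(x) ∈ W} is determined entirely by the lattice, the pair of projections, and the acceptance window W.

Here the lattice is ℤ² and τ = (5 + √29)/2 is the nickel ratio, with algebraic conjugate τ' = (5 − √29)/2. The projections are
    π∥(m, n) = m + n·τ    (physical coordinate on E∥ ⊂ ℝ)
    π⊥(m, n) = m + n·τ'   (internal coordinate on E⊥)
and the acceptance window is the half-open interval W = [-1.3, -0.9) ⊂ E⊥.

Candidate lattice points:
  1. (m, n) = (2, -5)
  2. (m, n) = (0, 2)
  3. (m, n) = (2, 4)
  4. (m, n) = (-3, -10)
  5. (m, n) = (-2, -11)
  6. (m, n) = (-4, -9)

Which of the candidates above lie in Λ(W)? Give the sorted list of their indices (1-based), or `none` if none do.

4

Numerically τ ≈ 5.192582 and τ' = −1/τ ≈ -0.192582.
#1 (2,-5): internal coord 2 + (-5)·τ' = +2.962912; +2.962912 ∉ [-1.3, -0.9) → out
#2 (0,2): internal coord 0 + (2)·τ' = -0.385165; -0.385165 ∉ [-1.3, -0.9) → out
#3 (2,4): internal coord 2 + (4)·τ' = +1.229670; +1.229670 ∉ [-1.3, -0.9) → out
#4 (-3,-10): internal coord -3 + (-10)·τ' = -1.074176; -1.074176 ∈ [-1.3, -0.9) → IN Λ
#5 (-2,-11): internal coord -2 + (-11)·τ' = +0.118406; +0.118406 ∉ [-1.3, -0.9) → out
#6 (-4,-9): internal coord -4 + (-9)·τ' = -2.266758; -2.266758 ∉ [-1.3, -0.9) → out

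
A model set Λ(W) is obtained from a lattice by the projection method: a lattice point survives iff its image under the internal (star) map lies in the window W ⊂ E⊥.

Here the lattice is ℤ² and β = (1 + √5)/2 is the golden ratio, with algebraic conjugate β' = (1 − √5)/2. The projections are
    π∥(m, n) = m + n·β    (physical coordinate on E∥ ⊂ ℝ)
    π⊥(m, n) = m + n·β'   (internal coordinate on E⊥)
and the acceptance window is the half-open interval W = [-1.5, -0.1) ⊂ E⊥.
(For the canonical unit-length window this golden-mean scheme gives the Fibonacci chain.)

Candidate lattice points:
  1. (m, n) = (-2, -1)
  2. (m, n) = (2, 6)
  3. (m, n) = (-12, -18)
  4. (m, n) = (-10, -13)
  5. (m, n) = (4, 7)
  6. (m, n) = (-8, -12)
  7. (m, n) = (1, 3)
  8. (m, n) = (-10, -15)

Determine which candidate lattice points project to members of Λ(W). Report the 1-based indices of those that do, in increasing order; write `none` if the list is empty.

Compute β' = (1−√5)/2 = -0.618034, so π⊥(m,n) = m -0.618034·n.
#1 (-2,-1): internal coord -2 + (-1)·β' = -1.381966; -1.381966 ∈ [-1.5, -0.1) → IN Λ
#2 (2,6): internal coord 2 + (6)·β' = -1.708204; -1.708204 ∉ [-1.5, -0.1) → out
#3 (-12,-18): internal coord -12 + (-18)·β' = -0.875388; -0.875388 ∈ [-1.5, -0.1) → IN Λ
#4 (-10,-13): internal coord -10 + (-13)·β' = -1.965558; -1.965558 ∉ [-1.5, -0.1) → out
#5 (4,7): internal coord 4 + (7)·β' = -0.326238; -0.326238 ∈ [-1.5, -0.1) → IN Λ
#6 (-8,-12): internal coord -8 + (-12)·β' = -0.583592; -0.583592 ∈ [-1.5, -0.1) → IN Λ
#7 (1,3): internal coord 1 + (3)·β' = -0.854102; -0.854102 ∈ [-1.5, -0.1) → IN Λ
#8 (-10,-15): internal coord -10 + (-15)·β' = -0.729490; -0.729490 ∈ [-1.5, -0.1) → IN Λ

1, 3, 5, 6, 7, 8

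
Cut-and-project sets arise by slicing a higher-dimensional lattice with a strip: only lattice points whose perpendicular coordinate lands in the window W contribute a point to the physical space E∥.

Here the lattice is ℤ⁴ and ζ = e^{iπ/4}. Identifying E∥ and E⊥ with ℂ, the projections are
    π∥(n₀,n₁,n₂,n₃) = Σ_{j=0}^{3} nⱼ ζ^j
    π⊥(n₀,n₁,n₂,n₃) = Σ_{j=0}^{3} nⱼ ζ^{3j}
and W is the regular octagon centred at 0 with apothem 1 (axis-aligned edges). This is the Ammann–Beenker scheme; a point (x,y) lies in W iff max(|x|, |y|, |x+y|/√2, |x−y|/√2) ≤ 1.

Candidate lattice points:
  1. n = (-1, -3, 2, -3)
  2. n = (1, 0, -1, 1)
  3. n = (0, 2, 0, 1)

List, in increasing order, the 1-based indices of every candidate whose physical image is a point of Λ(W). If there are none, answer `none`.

Internal map: ζ^{3j} for j=0..3 gives (1,0), (−√2/2,√2/2), (0,−1), (√2/2,√2/2).
#1 (-1, -3, 2, -3): internal (-1.000000, -6.242641); octagon support 6.242641 vs apothem 1 → ∉ W
#2 (1, 0, -1, 1): internal (1.707107, 1.707107); octagon support 2.414214 vs apothem 1 → ∉ W
#3 (0, 2, 0, 1): internal (-0.707107, 2.121320); octagon support 2.121320 vs apothem 1 → ∉ W

none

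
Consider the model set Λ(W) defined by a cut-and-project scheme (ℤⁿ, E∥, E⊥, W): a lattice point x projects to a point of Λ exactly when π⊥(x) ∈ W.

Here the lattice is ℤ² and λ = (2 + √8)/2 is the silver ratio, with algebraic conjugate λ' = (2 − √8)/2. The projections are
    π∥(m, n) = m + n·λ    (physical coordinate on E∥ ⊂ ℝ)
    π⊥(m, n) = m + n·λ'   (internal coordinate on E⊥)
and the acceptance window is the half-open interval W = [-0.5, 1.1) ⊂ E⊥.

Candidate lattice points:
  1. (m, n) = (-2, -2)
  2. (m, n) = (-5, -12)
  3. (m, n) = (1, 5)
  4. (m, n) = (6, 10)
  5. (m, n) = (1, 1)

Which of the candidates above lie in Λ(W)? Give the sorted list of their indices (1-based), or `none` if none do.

Numerically λ ≈ 2.41421 and λ' = −1/λ ≈ -0.41421.
candidate 1: (m,n)=(-2,-2) → π∥ = -2-2·λ ≈ -6.82843, π⊥ = -2-2·λ' ≈ -1.17157 ∉ [-0.5, 1.1) ⇒ out
candidate 2: (m,n)=(-5,-12) → π∥ = -5-12·λ ≈ -33.97056, π⊥ = -5-12·λ' ≈ -0.02944 ∈ [-0.5, 1.1) ⇒ IN Λ
candidate 3: (m,n)=(1,5) → π∥ = 1+5·λ ≈ 13.07107, π⊥ = 1+5·λ' ≈ -1.07107 ∉ [-0.5, 1.1) ⇒ out
candidate 4: (m,n)=(6,10) → π∥ = 6+10·λ ≈ 30.14214, π⊥ = 6+10·λ' ≈ 1.85786 ∉ [-0.5, 1.1) ⇒ out
candidate 5: (m,n)=(1,1) → π∥ = 1+1·λ ≈ 3.41421, π⊥ = 1+1·λ' ≈ 0.58579 ∈ [-0.5, 1.1) ⇒ IN Λ

2, 5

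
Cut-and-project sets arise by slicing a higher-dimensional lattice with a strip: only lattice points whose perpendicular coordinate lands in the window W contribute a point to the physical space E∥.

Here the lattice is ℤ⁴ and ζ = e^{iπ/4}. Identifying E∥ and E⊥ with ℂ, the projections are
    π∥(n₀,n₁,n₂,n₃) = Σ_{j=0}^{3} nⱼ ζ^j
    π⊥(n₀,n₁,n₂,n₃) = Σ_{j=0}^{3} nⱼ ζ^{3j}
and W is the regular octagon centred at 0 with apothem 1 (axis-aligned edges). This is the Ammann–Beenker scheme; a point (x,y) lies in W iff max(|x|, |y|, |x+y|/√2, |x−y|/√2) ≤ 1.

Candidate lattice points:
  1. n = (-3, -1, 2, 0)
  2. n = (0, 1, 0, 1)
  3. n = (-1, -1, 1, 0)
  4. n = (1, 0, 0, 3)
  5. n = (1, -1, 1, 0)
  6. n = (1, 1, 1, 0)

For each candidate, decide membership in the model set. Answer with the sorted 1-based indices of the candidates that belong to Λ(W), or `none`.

π⊥(n) = n₀ + n₁ζ³ + n₂ζ⁶ + n₃ζ⁹ where ζ = e^{iπ/4}.
#1 (-3, -1, 2, 0): internal (-2.292893, -2.707107); octagon support 3.535534 vs apothem 1 → ∉ W
#2 (0, 1, 0, 1): internal (0.000000, 1.414214); octagon support 1.414214 vs apothem 1 → ∉ W
#3 (-1, -1, 1, 0): internal (-0.292893, -1.707107); octagon support 1.707107 vs apothem 1 → ∉ W
#4 (1, 0, 0, 3): internal (3.121320, 2.121320); octagon support 3.707107 vs apothem 1 → ∉ W
#5 (1, -1, 1, 0): internal (1.707107, -1.707107); octagon support 2.414214 vs apothem 1 → ∉ W
#6 (1, 1, 1, 0): internal (0.292893, -0.292893); octagon support 0.414214 vs apothem 1 → ∈ W

6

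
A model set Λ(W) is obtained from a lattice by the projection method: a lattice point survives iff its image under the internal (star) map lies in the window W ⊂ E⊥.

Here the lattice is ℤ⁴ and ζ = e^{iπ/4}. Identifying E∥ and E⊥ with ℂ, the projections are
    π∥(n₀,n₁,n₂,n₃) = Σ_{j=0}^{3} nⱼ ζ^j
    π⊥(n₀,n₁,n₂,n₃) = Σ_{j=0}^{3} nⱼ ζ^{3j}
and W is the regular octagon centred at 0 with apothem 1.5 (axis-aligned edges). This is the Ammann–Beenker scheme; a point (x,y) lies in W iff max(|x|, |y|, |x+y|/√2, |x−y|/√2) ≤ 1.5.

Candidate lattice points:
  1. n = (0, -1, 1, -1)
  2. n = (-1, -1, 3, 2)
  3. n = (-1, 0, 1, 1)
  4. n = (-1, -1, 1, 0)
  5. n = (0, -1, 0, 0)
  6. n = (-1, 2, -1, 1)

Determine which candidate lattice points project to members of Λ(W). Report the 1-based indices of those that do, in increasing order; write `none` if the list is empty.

With ζ = e^{iπ/4} the internal vectors are ζ^0,ζ^3,ζ^6,ζ^9.
candidate 1: n = (0, -1, 1, -1) → π⊥ ≈ (+0.00000, -2.41421); max(|x|,|y|,|x±y|/√2) = 2.41421 > 1.5 ⇒ ∉ W
candidate 2: n = (-1, -1, 3, 2) → π⊥ ≈ (+1.12132, -2.29289); max(|x|,|y|,|x±y|/√2) = 2.41421 > 1.5 ⇒ ∉ W
candidate 3: n = (-1, 0, 1, 1) → π⊥ ≈ (-0.29289, -0.29289); max(|x|,|y|,|x±y|/√2) = 0.41421 ≤ 1.5 ⇒ ∈ W
candidate 4: n = (-1, -1, 1, 0) → π⊥ ≈ (-0.29289, -1.70711); max(|x|,|y|,|x±y|/√2) = 1.70711 > 1.5 ⇒ ∉ W
candidate 5: n = (0, -1, 0, 0) → π⊥ ≈ (+0.70711, -0.70711); max(|x|,|y|,|x±y|/√2) = 1.00000 ≤ 1.5 ⇒ ∈ W
candidate 6: n = (-1, 2, -1, 1) → π⊥ ≈ (-1.70711, +3.12132); max(|x|,|y|,|x±y|/√2) = 3.41421 > 1.5 ⇒ ∉ W

3, 5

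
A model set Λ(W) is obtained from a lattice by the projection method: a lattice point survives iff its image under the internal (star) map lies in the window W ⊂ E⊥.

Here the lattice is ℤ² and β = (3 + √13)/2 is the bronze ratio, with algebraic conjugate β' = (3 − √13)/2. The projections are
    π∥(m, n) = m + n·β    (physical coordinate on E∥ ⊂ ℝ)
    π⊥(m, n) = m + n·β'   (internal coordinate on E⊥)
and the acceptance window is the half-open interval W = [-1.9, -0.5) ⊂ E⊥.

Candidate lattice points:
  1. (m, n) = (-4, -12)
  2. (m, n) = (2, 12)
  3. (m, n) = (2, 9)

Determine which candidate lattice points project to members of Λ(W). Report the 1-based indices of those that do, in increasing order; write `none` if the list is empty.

2, 3

β' = (3−√13)/2 ≈ -0.3028.
[1] lift (-4,-12): star map gives -0.3667; window check -1.9 ≤ -0.3667 < -0.5 is false → out
[2] lift (2,12): star map gives -1.6333; window check -1.9 ≤ -1.6333 < -0.5 is true → IN Λ
[3] lift (2,9): star map gives -0.7250; window check -1.9 ≤ -0.7250 < -0.5 is true → IN Λ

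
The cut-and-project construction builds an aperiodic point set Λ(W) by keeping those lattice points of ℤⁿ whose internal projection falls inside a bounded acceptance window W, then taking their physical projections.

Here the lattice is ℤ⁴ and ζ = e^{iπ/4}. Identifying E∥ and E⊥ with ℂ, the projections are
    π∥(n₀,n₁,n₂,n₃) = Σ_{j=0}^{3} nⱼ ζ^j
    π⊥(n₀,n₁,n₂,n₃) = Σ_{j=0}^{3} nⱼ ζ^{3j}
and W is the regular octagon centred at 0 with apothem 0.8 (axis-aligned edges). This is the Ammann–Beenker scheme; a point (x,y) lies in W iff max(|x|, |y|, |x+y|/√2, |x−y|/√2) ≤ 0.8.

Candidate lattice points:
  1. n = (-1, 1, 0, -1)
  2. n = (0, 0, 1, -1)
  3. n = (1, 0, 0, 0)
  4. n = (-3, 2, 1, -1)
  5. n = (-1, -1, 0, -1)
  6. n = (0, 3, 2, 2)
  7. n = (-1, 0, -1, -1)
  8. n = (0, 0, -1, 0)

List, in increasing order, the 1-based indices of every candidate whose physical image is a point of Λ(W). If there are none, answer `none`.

With ζ = e^{iπ/4} the internal vectors are ζ^0,ζ^3,ζ^6,ζ^9.
#1 (-1, 1, 0, -1): internal (-2.4142, 0.0000); octagon support 2.4142 vs apothem 0.8 → ∉ W
#2 (0, 0, 1, -1): internal (-0.7071, -1.7071); octagon support 1.7071 vs apothem 0.8 → ∉ W
#3 (1, 0, 0, 0): internal (1.0000, 0.0000); octagon support 1.0000 vs apothem 0.8 → ∉ W
#4 (-3, 2, 1, -1): internal (-5.1213, -0.2929); octagon support 5.1213 vs apothem 0.8 → ∉ W
#5 (-1, -1, 0, -1): internal (-1.0000, -1.4142); octagon support 1.7071 vs apothem 0.8 → ∉ W
#6 (0, 3, 2, 2): internal (-0.7071, 1.5355); octagon support 1.5858 vs apothem 0.8 → ∉ W
#7 (-1, 0, -1, -1): internal (-1.7071, 0.2929); octagon support 1.7071 vs apothem 0.8 → ∉ W
#8 (0, 0, -1, 0): internal (0.0000, 1.0000); octagon support 1.0000 vs apothem 0.8 → ∉ W

none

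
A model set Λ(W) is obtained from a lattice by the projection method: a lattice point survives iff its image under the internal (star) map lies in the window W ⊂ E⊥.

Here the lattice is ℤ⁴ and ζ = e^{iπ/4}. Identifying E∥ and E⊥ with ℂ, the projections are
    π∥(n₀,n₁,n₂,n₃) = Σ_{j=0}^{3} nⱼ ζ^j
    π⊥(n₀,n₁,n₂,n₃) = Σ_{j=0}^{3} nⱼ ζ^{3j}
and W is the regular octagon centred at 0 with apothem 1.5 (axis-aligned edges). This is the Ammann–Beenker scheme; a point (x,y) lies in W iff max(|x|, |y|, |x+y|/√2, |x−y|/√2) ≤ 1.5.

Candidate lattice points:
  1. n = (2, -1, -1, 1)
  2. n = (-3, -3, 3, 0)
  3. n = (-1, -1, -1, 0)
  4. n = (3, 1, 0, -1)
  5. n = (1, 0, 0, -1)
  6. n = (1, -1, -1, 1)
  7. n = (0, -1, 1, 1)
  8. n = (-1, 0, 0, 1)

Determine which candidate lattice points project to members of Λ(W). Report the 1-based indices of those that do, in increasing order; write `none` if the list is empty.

Internal map: ζ^{3j} for j=0..3 gives (1,0), (−√2/2,√2/2), (0,−1), (√2/2,√2/2).
#1 (2, -1, -1, 1): internal (3.41421, 1.00000); octagon support 3.41421 vs apothem 1.5 → ∉ W
#2 (-3, -3, 3, 0): internal (-0.87868, -5.12132); octagon support 5.12132 vs apothem 1.5 → ∉ W
#3 (-1, -1, -1, 0): internal (-0.29289, 0.29289); octagon support 0.41421 vs apothem 1.5 → ∈ W
#4 (3, 1, 0, -1): internal (1.58579, 0.00000); octagon support 1.58579 vs apothem 1.5 → ∉ W
#5 (1, 0, 0, -1): internal (0.29289, -0.70711); octagon support 0.70711 vs apothem 1.5 → ∈ W
#6 (1, -1, -1, 1): internal (2.41421, 1.00000); octagon support 2.41421 vs apothem 1.5 → ∉ W
#7 (0, -1, 1, 1): internal (1.41421, -1.00000); octagon support 1.70711 vs apothem 1.5 → ∉ W
#8 (-1, 0, 0, 1): internal (-0.29289, 0.70711); octagon support 0.70711 vs apothem 1.5 → ∈ W

3, 5, 8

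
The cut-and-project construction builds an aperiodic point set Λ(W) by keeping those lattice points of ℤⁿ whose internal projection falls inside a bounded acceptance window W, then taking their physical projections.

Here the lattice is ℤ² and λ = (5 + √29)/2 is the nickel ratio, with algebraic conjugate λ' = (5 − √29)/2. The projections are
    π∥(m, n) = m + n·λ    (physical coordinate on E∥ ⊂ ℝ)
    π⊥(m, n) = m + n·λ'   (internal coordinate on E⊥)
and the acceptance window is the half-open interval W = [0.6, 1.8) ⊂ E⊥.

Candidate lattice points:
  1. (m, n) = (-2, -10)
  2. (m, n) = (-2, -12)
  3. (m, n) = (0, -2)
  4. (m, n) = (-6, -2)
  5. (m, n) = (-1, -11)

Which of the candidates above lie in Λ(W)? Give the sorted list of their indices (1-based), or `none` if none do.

5

Compute λ' = (5−√29)/2 = -0.19258, so π⊥(m,n) = m -0.19258·n.
#1 (-2,-10): internal coord -2 + (-10)·λ' = -0.07418; -0.07418 ∉ [0.6, 1.8) → out
#2 (-2,-12): internal coord -2 + (-12)·λ' = +0.31099; +0.31099 ∉ [0.6, 1.8) → out
#3 (0,-2): internal coord 0 + (-2)·λ' = +0.38516; +0.38516 ∉ [0.6, 1.8) → out
#4 (-6,-2): internal coord -6 + (-2)·λ' = -5.61484; -5.61484 ∉ [0.6, 1.8) → out
#5 (-1,-11): internal coord -1 + (-11)·λ' = +1.11841; +1.11841 ∈ [0.6, 1.8) → IN Λ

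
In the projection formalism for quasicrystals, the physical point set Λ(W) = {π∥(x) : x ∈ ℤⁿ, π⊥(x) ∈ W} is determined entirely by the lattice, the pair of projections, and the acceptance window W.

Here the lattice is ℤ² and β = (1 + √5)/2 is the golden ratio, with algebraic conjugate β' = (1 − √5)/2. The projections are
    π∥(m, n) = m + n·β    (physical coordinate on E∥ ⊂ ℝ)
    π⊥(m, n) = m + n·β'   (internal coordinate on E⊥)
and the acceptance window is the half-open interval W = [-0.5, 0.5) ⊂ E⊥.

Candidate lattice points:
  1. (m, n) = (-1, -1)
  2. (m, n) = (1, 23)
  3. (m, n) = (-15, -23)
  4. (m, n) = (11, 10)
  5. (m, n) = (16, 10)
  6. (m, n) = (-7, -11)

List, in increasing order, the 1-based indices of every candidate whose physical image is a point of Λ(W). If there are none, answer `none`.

Numerically β ≈ 1.61803 and β' = −1/β ≈ -0.61803.
#1 (-1,-1): internal coord -1 + (-1)·β' = -0.38197; -0.38197 ∈ [-0.5, 0.5) → IN Λ
#2 (1,23): internal coord 1 + (23)·β' = -13.21478; -13.21478 ∉ [-0.5, 0.5) → out
#3 (-15,-23): internal coord -15 + (-23)·β' = -0.78522; -0.78522 ∉ [-0.5, 0.5) → out
#4 (11,10): internal coord 11 + (10)·β' = +4.81966; +4.81966 ∉ [-0.5, 0.5) → out
#5 (16,10): internal coord 16 + (10)·β' = +9.81966; +9.81966 ∉ [-0.5, 0.5) → out
#6 (-7,-11): internal coord -7 + (-11)·β' = -0.20163; -0.20163 ∈ [-0.5, 0.5) → IN Λ

1, 6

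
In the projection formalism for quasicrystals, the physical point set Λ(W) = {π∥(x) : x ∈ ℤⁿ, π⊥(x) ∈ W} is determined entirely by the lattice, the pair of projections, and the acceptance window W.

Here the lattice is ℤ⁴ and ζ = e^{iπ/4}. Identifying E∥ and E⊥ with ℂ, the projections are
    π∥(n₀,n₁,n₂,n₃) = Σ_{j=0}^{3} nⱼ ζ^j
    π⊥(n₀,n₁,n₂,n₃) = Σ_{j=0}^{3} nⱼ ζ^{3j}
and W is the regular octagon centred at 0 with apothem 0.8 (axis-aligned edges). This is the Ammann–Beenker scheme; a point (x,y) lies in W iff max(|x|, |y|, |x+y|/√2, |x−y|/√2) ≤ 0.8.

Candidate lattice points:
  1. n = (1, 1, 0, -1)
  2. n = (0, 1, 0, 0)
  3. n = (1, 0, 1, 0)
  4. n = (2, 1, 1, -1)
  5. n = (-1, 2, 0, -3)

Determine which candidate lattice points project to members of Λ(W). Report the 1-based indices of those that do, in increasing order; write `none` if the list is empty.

Internal map: ζ^{3j} for j=0..3 gives (1,0), (−√2/2,√2/2), (0,−1), (√2/2,√2/2).
#1 (1, 1, 0, -1): internal (-0.41421, 0.00000); octagon support 0.41421 vs apothem 0.8 → ∈ W
#2 (0, 1, 0, 0): internal (-0.70711, 0.70711); octagon support 1.00000 vs apothem 0.8 → ∉ W
#3 (1, 0, 1, 0): internal (1.00000, -1.00000); octagon support 1.41421 vs apothem 0.8 → ∉ W
#4 (2, 1, 1, -1): internal (0.58579, -1.00000); octagon support 1.12132 vs apothem 0.8 → ∉ W
#5 (-1, 2, 0, -3): internal (-4.53553, -0.70711); octagon support 4.53553 vs apothem 0.8 → ∉ W

1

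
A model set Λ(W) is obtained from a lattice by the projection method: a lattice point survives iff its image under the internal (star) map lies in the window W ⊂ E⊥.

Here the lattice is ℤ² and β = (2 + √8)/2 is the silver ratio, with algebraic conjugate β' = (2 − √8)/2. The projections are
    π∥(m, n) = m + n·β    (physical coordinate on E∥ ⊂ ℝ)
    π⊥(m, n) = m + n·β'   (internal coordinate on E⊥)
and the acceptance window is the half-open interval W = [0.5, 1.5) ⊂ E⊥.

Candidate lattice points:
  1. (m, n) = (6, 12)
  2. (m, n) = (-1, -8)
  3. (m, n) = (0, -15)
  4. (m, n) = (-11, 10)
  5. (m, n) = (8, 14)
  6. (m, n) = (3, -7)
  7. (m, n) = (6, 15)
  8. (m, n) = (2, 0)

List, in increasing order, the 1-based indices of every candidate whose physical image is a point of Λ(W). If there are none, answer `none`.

Compute β' = (2−√8)/2 = -0.414214, so π⊥(m,n) = m -0.414214·n.
[1] lift (6,12): star map gives 1.029437; window check 0.5 ≤ 1.029437 < 1.5 is true → IN Λ
[2] lift (-1,-8): star map gives 2.313708; window check 0.5 ≤ 2.313708 < 1.5 is false → out
[3] lift (0,-15): star map gives 6.213203; window check 0.5 ≤ 6.213203 < 1.5 is false → out
[4] lift (-11,10): star map gives -15.142136; window check 0.5 ≤ -15.142136 < 1.5 is false → out
[5] lift (8,14): star map gives 2.201010; window check 0.5 ≤ 2.201010 < 1.5 is false → out
[6] lift (3,-7): star map gives 5.899495; window check 0.5 ≤ 5.899495 < 1.5 is false → out
[7] lift (6,15): star map gives -0.213203; window check 0.5 ≤ -0.213203 < 1.5 is false → out
[8] lift (2,0): star map gives 2.000000; window check 0.5 ≤ 2.000000 < 1.5 is false → out

1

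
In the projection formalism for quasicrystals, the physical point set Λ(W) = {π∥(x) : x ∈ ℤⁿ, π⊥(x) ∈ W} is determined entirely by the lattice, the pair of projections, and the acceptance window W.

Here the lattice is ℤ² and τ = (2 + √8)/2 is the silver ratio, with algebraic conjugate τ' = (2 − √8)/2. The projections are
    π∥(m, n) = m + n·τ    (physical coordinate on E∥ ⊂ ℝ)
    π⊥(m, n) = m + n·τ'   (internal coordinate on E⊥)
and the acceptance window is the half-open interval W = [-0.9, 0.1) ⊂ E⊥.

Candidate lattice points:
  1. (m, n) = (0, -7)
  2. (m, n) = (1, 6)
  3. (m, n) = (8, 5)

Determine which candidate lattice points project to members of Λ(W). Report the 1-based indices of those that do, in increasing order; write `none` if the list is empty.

none

Numerically τ ≈ 2.41421 and τ' = −1/τ ≈ -0.41421.
[1] lift (0,-7): star map gives 2.89949; window check -0.9 ≤ 2.89949 < 0.1 is false → out
[2] lift (1,6): star map gives -1.48528; window check -0.9 ≤ -1.48528 < 0.1 is false → out
[3] lift (8,5): star map gives 5.92893; window check -0.9 ≤ 5.92893 < 0.1 is false → out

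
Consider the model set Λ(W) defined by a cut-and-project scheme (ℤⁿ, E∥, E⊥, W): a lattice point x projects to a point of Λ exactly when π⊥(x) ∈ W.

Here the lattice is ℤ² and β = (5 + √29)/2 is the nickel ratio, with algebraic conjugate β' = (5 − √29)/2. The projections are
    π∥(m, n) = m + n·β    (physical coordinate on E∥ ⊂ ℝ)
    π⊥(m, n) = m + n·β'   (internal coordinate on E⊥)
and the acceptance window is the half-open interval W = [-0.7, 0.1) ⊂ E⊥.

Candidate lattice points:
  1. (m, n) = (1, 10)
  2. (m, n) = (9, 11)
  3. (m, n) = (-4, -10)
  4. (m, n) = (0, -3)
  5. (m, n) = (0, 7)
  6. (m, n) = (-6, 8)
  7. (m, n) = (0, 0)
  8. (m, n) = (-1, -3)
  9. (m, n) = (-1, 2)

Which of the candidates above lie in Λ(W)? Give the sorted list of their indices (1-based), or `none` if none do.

7, 8

Numerically β ≈ 5.192582 and β' = −1/β ≈ -0.192582.
#1 (1,10): internal coord 1 + (10)·β' = -0.925824; -0.925824 ∉ [-0.7, 0.1) → out
#2 (9,11): internal coord 9 + (11)·β' = +6.881594; +6.881594 ∉ [-0.7, 0.1) → out
#3 (-4,-10): internal coord -4 + (-10)·β' = -2.074176; -2.074176 ∉ [-0.7, 0.1) → out
#4 (0,-3): internal coord 0 + (-3)·β' = +0.577747; +0.577747 ∉ [-0.7, 0.1) → out
#5 (0,7): internal coord 0 + (7)·β' = -1.348077; -1.348077 ∉ [-0.7, 0.1) → out
#6 (-6,8): internal coord -6 + (8)·β' = -7.540659; -7.540659 ∉ [-0.7, 0.1) → out
#7 (0,0): internal coord 0 + (0)·β' = +0.000000; +0.000000 ∈ [-0.7, 0.1) → IN Λ
#8 (-1,-3): internal coord -1 + (-3)·β' = -0.422253; -0.422253 ∈ [-0.7, 0.1) → IN Λ
#9 (-1,2): internal coord -1 + (2)·β' = -1.385165; -1.385165 ∉ [-0.7, 0.1) → out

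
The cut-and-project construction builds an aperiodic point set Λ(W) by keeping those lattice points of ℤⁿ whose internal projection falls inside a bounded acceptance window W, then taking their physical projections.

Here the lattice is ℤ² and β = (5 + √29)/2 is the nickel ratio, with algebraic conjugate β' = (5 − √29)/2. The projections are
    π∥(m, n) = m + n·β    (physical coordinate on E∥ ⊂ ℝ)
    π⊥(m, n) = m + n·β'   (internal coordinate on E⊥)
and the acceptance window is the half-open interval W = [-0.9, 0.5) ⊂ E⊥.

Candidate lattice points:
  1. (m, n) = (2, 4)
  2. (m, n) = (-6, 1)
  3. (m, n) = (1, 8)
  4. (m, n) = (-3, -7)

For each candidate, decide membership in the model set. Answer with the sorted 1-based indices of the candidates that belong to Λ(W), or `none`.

3

Numerically β ≈ 5.192582 and β' = −1/β ≈ -0.192582.
#1 (2,4): internal coord 2 + (4)·β' = +1.229670; +1.229670 ∉ [-0.9, 0.5) → out
#2 (-6,1): internal coord -6 + (1)·β' = -6.192582; -6.192582 ∉ [-0.9, 0.5) → out
#3 (1,8): internal coord 1 + (8)·β' = -0.540659; -0.540659 ∈ [-0.9, 0.5) → IN Λ
#4 (-3,-7): internal coord -3 + (-7)·β' = -1.651923; -1.651923 ∉ [-0.9, 0.5) → out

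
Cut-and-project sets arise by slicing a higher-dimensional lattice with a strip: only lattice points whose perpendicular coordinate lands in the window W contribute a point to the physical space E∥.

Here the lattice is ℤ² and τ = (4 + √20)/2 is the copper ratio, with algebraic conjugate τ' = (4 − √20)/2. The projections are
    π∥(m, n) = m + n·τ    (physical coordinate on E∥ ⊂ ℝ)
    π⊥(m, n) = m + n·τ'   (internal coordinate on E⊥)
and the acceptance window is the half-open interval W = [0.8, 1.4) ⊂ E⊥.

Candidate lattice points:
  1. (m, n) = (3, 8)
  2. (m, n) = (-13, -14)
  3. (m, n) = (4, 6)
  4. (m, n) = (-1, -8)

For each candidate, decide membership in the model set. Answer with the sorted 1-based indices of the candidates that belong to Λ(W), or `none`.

τ' = (4−√20)/2 ≈ -0.23607.
[1] lift (3,8): star map gives 1.11146; window check 0.8 ≤ 1.11146 < 1.4 is true → IN Λ
[2] lift (-13,-14): star map gives -9.69505; window check 0.8 ≤ -9.69505 < 1.4 is false → out
[3] lift (4,6): star map gives 2.58359; window check 0.8 ≤ 2.58359 < 1.4 is false → out
[4] lift (-1,-8): star map gives 0.88854; window check 0.8 ≤ 0.88854 < 1.4 is true → IN Λ

1, 4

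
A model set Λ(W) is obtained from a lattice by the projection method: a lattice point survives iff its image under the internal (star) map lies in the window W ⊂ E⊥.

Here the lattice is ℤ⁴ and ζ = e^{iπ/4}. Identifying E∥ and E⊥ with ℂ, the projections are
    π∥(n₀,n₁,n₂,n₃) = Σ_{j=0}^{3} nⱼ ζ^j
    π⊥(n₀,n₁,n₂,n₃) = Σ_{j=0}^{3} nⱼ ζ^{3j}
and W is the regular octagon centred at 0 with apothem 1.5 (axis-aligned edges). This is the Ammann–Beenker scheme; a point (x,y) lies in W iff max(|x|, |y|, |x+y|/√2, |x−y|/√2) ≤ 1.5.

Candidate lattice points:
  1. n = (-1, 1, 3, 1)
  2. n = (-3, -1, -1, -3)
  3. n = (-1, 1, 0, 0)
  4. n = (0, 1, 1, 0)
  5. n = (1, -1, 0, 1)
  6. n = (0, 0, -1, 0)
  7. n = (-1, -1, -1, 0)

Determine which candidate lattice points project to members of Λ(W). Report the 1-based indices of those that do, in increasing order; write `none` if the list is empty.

With ζ = e^{iπ/4} the internal vectors are ζ^0,ζ^3,ζ^6,ζ^9.
candidate 1: n = (-1, 1, 3, 1) → π⊥ ≈ (-1.0000, -1.5858); max(|x|,|y|,|x±y|/√2) = 1.8284 > 1.5 ⇒ ∉ W
candidate 2: n = (-3, -1, -1, -3) → π⊥ ≈ (-4.4142, -1.8284); max(|x|,|y|,|x±y|/√2) = 4.4142 > 1.5 ⇒ ∉ W
candidate 3: n = (-1, 1, 0, 0) → π⊥ ≈ (-1.7071, +0.7071); max(|x|,|y|,|x±y|/√2) = 1.7071 > 1.5 ⇒ ∉ W
candidate 4: n = (0, 1, 1, 0) → π⊥ ≈ (-0.7071, -0.2929); max(|x|,|y|,|x±y|/√2) = 0.7071 ≤ 1.5 ⇒ ∈ W
candidate 5: n = (1, -1, 0, 1) → π⊥ ≈ (+2.4142, +0.0000); max(|x|,|y|,|x±y|/√2) = 2.4142 > 1.5 ⇒ ∉ W
candidate 6: n = (0, 0, -1, 0) → π⊥ ≈ (+0.0000, +1.0000); max(|x|,|y|,|x±y|/√2) = 1.0000 ≤ 1.5 ⇒ ∈ W
candidate 7: n = (-1, -1, -1, 0) → π⊥ ≈ (-0.2929, +0.2929); max(|x|,|y|,|x±y|/√2) = 0.4142 ≤ 1.5 ⇒ ∈ W

4, 6, 7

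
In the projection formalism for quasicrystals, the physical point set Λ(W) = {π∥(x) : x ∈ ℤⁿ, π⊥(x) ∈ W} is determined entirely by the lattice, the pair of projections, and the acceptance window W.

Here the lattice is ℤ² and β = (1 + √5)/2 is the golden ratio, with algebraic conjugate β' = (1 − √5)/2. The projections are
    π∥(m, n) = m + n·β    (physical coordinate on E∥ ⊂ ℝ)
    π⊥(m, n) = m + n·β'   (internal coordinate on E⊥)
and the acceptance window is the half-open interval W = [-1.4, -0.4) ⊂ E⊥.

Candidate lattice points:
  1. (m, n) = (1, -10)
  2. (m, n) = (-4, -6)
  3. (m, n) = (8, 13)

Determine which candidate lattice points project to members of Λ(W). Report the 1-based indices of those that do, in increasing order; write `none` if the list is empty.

Compute β' = (1−√5)/2 = -0.61803, so π⊥(m,n) = m -0.61803·n.
candidate 1: (m,n)=(1,-10) → π∥ = 1-10·β ≈ -15.18034, π⊥ = 1-10·β' ≈ 7.18034 ∉ [-1.4, -0.4) ⇒ out
candidate 2: (m,n)=(-4,-6) → π∥ = -4-6·β ≈ -13.70820, π⊥ = -4-6·β' ≈ -0.29180 ∉ [-1.4, -0.4) ⇒ out
candidate 3: (m,n)=(8,13) → π∥ = 8+13·β ≈ 29.03444, π⊥ = 8+13·β' ≈ -0.03444 ∉ [-1.4, -0.4) ⇒ out

none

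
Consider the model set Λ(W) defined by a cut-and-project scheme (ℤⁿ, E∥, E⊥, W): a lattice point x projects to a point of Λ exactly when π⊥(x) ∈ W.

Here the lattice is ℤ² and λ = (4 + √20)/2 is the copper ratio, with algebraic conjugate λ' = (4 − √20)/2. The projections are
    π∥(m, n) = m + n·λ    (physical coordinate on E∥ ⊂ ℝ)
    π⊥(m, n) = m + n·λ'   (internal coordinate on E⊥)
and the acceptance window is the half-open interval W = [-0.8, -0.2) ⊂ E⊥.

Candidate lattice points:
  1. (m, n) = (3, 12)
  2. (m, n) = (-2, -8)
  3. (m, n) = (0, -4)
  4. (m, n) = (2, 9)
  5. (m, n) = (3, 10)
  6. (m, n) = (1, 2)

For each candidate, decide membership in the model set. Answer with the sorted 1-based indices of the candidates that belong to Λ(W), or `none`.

λ' = (4−√20)/2 ≈ -0.23607.
candidate 1: (m,n)=(3,12) → π∥ = 3+12·λ ≈ 53.83282, π⊥ = 3+12·λ' ≈ 0.16718 ∉ [-0.8, -0.2) ⇒ out
candidate 2: (m,n)=(-2,-8) → π∥ = -2-8·λ ≈ -35.88854, π⊥ = -2-8·λ' ≈ -0.11146 ∉ [-0.8, -0.2) ⇒ out
candidate 3: (m,n)=(0,-4) → π∥ = 0-4·λ ≈ -16.94427, π⊥ = 0-4·λ' ≈ 0.94427 ∉ [-0.8, -0.2) ⇒ out
candidate 4: (m,n)=(2,9) → π∥ = 2+9·λ ≈ 40.12461, π⊥ = 2+9·λ' ≈ -0.12461 ∉ [-0.8, -0.2) ⇒ out
candidate 5: (m,n)=(3,10) → π∥ = 3+10·λ ≈ 45.36068, π⊥ = 3+10·λ' ≈ 0.63932 ∉ [-0.8, -0.2) ⇒ out
candidate 6: (m,n)=(1,2) → π∥ = 1+2·λ ≈ 9.47214, π⊥ = 1+2·λ' ≈ 0.52786 ∉ [-0.8, -0.2) ⇒ out

none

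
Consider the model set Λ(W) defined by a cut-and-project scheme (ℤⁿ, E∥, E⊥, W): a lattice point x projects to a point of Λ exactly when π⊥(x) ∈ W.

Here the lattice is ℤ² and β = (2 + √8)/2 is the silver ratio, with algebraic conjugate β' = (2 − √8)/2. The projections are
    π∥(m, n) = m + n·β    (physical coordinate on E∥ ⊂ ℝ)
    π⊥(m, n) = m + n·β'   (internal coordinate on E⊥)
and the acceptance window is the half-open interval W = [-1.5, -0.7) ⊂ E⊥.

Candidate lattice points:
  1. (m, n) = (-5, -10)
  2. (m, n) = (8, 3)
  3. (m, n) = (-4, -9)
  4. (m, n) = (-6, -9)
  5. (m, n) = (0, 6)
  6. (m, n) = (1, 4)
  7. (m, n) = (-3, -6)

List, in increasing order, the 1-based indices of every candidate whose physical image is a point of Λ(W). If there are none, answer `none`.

Compute β' = (2−√8)/2 = -0.4142, so π⊥(m,n) = m -0.4142·n.
#1 (-5,-10): internal coord -5 + (-10)·β' = -0.8579; -0.8579 ∈ [-1.5, -0.7) → IN Λ
#2 (8,3): internal coord 8 + (3)·β' = +6.7574; +6.7574 ∉ [-1.5, -0.7) → out
#3 (-4,-9): internal coord -4 + (-9)·β' = -0.2721; -0.2721 ∉ [-1.5, -0.7) → out
#4 (-6,-9): internal coord -6 + (-9)·β' = -2.2721; -2.2721 ∉ [-1.5, -0.7) → out
#5 (0,6): internal coord 0 + (6)·β' = -2.4853; -2.4853 ∉ [-1.5, -0.7) → out
#6 (1,4): internal coord 1 + (4)·β' = -0.6569; -0.6569 ∉ [-1.5, -0.7) → out
#7 (-3,-6): internal coord -3 + (-6)·β' = -0.5147; -0.5147 ∉ [-1.5, -0.7) → out

1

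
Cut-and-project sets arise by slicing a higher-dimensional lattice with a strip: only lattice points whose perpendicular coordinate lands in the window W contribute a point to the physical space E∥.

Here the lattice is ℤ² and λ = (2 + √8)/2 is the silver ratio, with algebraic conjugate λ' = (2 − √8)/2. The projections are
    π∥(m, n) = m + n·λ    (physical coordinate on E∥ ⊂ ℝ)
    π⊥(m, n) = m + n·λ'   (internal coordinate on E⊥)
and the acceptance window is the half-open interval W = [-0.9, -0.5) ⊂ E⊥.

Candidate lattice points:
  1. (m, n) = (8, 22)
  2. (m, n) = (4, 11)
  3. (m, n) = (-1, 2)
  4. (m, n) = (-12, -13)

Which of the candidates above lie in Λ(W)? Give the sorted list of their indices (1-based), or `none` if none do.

2

Compute λ' = (2−√8)/2 = -0.41421, so π⊥(m,n) = m -0.41421·n.
[1] lift (8,22): star map gives -1.11270; window check -0.9 ≤ -1.11270 < -0.5 is false → out
[2] lift (4,11): star map gives -0.55635; window check -0.9 ≤ -0.55635 < -0.5 is true → IN Λ
[3] lift (-1,2): star map gives -1.82843; window check -0.9 ≤ -1.82843 < -0.5 is false → out
[4] lift (-12,-13): star map gives -6.61522; window check -0.9 ≤ -6.61522 < -0.5 is false → out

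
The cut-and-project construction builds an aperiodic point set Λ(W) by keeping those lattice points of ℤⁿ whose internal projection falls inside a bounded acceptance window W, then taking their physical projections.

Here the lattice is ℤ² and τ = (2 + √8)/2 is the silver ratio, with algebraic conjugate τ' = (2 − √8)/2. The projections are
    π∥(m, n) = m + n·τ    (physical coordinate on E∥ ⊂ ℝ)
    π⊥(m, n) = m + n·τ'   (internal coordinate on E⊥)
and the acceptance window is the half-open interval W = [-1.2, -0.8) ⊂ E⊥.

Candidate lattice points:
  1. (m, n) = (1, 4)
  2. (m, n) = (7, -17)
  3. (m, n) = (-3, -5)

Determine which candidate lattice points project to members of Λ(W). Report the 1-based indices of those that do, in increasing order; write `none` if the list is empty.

3

τ' = (2−√8)/2 ≈ -0.41421.
[1] lift (1,4): star map gives -0.65685; window check -1.2 ≤ -0.65685 < -0.8 is false → out
[2] lift (7,-17): star map gives 14.04163; window check -1.2 ≤ 14.04163 < -0.8 is false → out
[3] lift (-3,-5): star map gives -0.92893; window check -1.2 ≤ -0.92893 < -0.8 is true → IN Λ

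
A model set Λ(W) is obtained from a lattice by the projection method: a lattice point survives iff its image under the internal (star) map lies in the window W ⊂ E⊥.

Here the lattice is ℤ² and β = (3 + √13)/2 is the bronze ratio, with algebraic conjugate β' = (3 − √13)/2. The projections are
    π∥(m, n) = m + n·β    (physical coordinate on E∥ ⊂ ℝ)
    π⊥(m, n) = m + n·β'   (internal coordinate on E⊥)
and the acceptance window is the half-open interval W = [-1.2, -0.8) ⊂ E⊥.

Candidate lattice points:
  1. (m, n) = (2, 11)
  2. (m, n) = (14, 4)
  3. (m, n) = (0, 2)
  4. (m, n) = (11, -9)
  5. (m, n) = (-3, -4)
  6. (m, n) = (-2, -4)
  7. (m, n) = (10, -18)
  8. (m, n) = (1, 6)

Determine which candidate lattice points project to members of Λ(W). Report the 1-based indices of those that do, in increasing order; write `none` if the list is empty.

8

Numerically β ≈ 3.3028 and β' = −1/β ≈ -0.3028.
#1 (2,11): internal coord 2 + (11)·β' = -1.3305; -1.3305 ∉ [-1.2, -0.8) → out
#2 (14,4): internal coord 14 + (4)·β' = +12.7889; +12.7889 ∉ [-1.2, -0.8) → out
#3 (0,2): internal coord 0 + (2)·β' = -0.6056; -0.6056 ∉ [-1.2, -0.8) → out
#4 (11,-9): internal coord 11 + (-9)·β' = +13.7250; +13.7250 ∉ [-1.2, -0.8) → out
#5 (-3,-4): internal coord -3 + (-4)·β' = -1.7889; -1.7889 ∉ [-1.2, -0.8) → out
#6 (-2,-4): internal coord -2 + (-4)·β' = -0.7889; -0.7889 ∉ [-1.2, -0.8) → out
#7 (10,-18): internal coord 10 + (-18)·β' = +15.4500; +15.4500 ∉ [-1.2, -0.8) → out
#8 (1,6): internal coord 1 + (6)·β' = -0.8167; -0.8167 ∈ [-1.2, -0.8) → IN Λ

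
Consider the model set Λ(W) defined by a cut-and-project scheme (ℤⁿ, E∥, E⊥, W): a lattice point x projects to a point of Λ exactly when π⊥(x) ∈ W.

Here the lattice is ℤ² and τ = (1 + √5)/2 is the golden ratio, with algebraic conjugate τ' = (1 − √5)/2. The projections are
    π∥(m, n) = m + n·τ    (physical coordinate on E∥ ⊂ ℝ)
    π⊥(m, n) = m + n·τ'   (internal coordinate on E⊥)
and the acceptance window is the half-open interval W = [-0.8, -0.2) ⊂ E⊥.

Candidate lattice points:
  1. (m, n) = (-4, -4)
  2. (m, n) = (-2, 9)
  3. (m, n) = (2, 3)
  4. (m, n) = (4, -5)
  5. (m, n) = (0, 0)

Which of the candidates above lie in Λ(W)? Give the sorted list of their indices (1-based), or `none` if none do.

none

Numerically τ ≈ 1.61803 and τ' = −1/τ ≈ -0.61803.
[1] lift (-4,-4): star map gives -1.52786; window check -0.8 ≤ -1.52786 < -0.2 is false → out
[2] lift (-2,9): star map gives -7.56231; window check -0.8 ≤ -7.56231 < -0.2 is false → out
[3] lift (2,3): star map gives 0.14590; window check -0.8 ≤ 0.14590 < -0.2 is false → out
[4] lift (4,-5): star map gives 7.09017; window check -0.8 ≤ 7.09017 < -0.2 is false → out
[5] lift (0,0): star map gives 0.00000; window check -0.8 ≤ 0.00000 < -0.2 is false → out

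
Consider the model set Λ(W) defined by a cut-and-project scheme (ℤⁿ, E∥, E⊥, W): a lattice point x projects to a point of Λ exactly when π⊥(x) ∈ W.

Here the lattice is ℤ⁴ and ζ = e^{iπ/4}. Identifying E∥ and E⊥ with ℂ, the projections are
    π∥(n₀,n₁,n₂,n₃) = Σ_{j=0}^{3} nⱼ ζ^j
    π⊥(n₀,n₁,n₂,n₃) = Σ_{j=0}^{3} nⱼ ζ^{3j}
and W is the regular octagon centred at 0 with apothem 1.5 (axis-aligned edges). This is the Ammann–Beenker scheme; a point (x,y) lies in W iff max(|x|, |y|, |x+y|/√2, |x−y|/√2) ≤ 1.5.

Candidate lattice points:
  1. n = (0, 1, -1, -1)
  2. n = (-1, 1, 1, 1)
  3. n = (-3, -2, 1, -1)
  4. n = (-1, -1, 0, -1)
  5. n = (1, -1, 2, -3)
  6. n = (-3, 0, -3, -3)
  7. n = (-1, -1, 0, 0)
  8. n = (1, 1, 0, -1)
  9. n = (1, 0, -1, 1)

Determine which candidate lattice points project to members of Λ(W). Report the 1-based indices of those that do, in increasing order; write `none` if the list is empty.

2, 7, 8

Internal map: ζ^{3j} for j=0..3 gives (1,0), (−√2/2,√2/2), (0,−1), (√2/2,√2/2).
candidate 1: n = (0, 1, -1, -1) → π⊥ ≈ (-1.414214, +1.000000); max(|x|,|y|,|x±y|/√2) = 1.707107 > 1.5 ⇒ ∉ W
candidate 2: n = (-1, 1, 1, 1) → π⊥ ≈ (-1.000000, +0.414214); max(|x|,|y|,|x±y|/√2) = 1.000000 ≤ 1.5 ⇒ ∈ W
candidate 3: n = (-3, -2, 1, -1) → π⊥ ≈ (-2.292893, -3.121320); max(|x|,|y|,|x±y|/√2) = 3.828427 > 1.5 ⇒ ∉ W
candidate 4: n = (-1, -1, 0, -1) → π⊥ ≈ (-1.000000, -1.414214); max(|x|,|y|,|x±y|/√2) = 1.707107 > 1.5 ⇒ ∉ W
candidate 5: n = (1, -1, 2, -3) → π⊥ ≈ (-0.414214, -4.828427); max(|x|,|y|,|x±y|/√2) = 4.828427 > 1.5 ⇒ ∉ W
candidate 6: n = (-3, 0, -3, -3) → π⊥ ≈ (-5.121320, +0.878680); max(|x|,|y|,|x±y|/√2) = 5.121320 > 1.5 ⇒ ∉ W
candidate 7: n = (-1, -1, 0, 0) → π⊥ ≈ (-0.292893, -0.707107); max(|x|,|y|,|x±y|/√2) = 0.707107 ≤ 1.5 ⇒ ∈ W
candidate 8: n = (1, 1, 0, -1) → π⊥ ≈ (-0.414214, +0.000000); max(|x|,|y|,|x±y|/√2) = 0.414214 ≤ 1.5 ⇒ ∈ W
candidate 9: n = (1, 0, -1, 1) → π⊥ ≈ (+1.707107, +1.707107); max(|x|,|y|,|x±y|/√2) = 2.414214 > 1.5 ⇒ ∉ W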